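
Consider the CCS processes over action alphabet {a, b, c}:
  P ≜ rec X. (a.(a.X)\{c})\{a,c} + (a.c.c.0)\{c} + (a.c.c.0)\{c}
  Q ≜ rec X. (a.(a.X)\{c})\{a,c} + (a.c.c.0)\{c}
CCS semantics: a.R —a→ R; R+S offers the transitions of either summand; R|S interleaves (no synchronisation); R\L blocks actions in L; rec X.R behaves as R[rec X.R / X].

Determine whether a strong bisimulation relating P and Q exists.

P ~ Q

Reachable graph of P (2 states):
  p0 = rec X. (a.(a.X)\{c})\{a,c} + (a.c.c.0)\{c} + (a.c.c.0)\{c} → --a--▸ p1
  p1 = (c.c.0)\{c} → stopped
Reachable graph of Q (2 states):
  q0 = rec X. (a.(a.X)\{c})\{a,c} + (a.c.c.0)\{c} → --a--▸ q1
  q1 = (c.c.0)\{c} → stopped
Partition-refinement fixed point:
  B0 = {p0, q0}
  B1 = {p1, q1}
p0 ∈ B0, q0 ∈ B0 → same block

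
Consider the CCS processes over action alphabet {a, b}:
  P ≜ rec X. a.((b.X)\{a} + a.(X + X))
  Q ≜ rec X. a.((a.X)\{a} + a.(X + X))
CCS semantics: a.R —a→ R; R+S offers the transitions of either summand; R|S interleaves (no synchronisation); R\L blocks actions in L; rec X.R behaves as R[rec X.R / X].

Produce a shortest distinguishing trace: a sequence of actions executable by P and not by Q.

ab

Reachable graph of P (4 states):
  u0 = rec X. a.((b.X)\{a} + a.(X + X)) ⊢ —a→ u1
  u1 = (b.(rec X. a.((b.X)\{a} + a.(X + X))))\{a} + a.((rec X. a.((b.X)\{a} + a.(X + X))) + (rec X. a.((b.X)\{a} + a.(X + X)))) ⊢ —a→ u2, —b→ u3
  u2 = (rec X. a.((b.X)\{a} + a.(X + X))) + (rec X. a.((b.X)\{a} + a.(X + X))) ⊢ —a→ u1
  u3 = (rec X. a.((b.X)\{a} + a.(X + X)))\{a} ⊢ stopped
Reachable graph of Q (3 states):
  v0 = rec X. a.((a.X)\{a} + a.(X + X)) ⊢ —a→ v1
  v1 = (a.(rec X. a.((a.X)\{a} + a.(X + X))))\{a} + a.((rec X. a.((a.X)\{a} + a.(X + X))) + (rec X. a.((a.X)\{a} + a.(X + X)))) ⊢ —a→ v2
  v2 = (rec X. a.((a.X)\{a} + a.(X + X))) + (rec X. a.((a.X)\{a} + a.(X + X))) ⊢ —a→ v1
Trace ⟨ab⟩ through P, begin at {u0}:
  after a @ step 1: {u1}
  after b @ step 2: {u3}
  ✓ P
Trace ⟨ab⟩ through Q, begin at {v0}:
  after a @ step 1: {v1}
  after b @ step 2: ∅  — Q cannot continue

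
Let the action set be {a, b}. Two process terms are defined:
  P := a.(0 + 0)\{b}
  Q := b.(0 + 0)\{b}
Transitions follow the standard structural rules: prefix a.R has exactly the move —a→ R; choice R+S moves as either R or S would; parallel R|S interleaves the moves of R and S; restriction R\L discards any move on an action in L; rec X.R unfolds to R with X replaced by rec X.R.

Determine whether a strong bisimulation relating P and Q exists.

P ≁ Q

LTS(P): 2 reachable states
  u0 = a.(0 + 0)\{b} has moves ··a··> u1
  u1 = (0 + 0)\{b} has moves ·
LTS(Q): 2 reachable states
  v0 = b.(0 + 0)\{b} has moves ··b··> v1
  v1 = (0 + 0)\{b} has moves ·
Bisimilarity quotient blocks:
  B0 = {u0}
  B1 = {u1, v1}
  B2 = {v0}
u0 ∈ B0, v0 ∈ B2 → different blocks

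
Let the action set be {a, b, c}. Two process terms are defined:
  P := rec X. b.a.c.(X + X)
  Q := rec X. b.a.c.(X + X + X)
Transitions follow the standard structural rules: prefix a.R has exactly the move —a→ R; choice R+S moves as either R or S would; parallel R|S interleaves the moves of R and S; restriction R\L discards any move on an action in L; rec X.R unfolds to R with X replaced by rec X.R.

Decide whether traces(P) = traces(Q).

P's transition system — 4 states:
  u0 = rec X. b.a.c.(X + X) has moves ··b··> u1
  u1 = a.c.((rec X. b.a.c.(X + X)) + (rec X. b.a.c.(X + X))) has moves ··a··> u2
  u2 = c.((rec X. b.a.c.(X + X)) + (rec X. b.a.c.(X + X))) has moves ··c··> u3
  u3 = (rec X. b.a.c.(X + X)) + (rec X. b.a.c.(X + X)) has moves ··b··> u1
Q's transition system — 4 states:
  v0 = rec X. b.a.c.(X + X + X) has moves ··b··> v1
  v1 = a.c.((rec X. b.a.c.(X + X + X)) + (rec X. b.a.c.(X + X + X)) + (rec X. b.a.c.(X + X + X))) has moves ··a··> v2
  v2 = c.((rec X. b.a.c.(X + X + X)) + (rec X. b.a.c.(X + X + X)) + (rec X. b.a.c.(X + X + X))) has moves ··c··> v3
  v3 = (rec X. b.a.c.(X + X + X)) + (rec X. b.a.c.(X + X + X)) + (rec X. b.a.c.(X + X + X)) has moves ··b··> v1
Partition-refinement fixed point:
  B0 = {u0, u3, v0, v3}
  B1 = {u1, v1}
  B2 = {u2, v2}
u0 ∈ B0, v0 ∈ B0 → same block
Bisimilar ⇒ trace-equivalent.

trace-equivalent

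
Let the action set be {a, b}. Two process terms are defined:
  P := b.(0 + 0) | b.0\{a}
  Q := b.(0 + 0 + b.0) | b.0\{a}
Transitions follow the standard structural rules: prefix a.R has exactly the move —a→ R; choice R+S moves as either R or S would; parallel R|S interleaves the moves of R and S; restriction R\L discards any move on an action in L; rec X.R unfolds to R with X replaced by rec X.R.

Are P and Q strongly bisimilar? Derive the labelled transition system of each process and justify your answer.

LTS(P): 4 reachable states
  s0 = b.(0 + 0) | b.0\{a} has moves —b→ s1, —b→ s2
  s1 = (0 + 0) | b.0\{a} has moves —b→ s3
  s2 = b.(0 + 0) | 0\{a} has moves —b→ s3
  s3 = (0 + 0) | 0\{a} has moves ∅
LTS(Q): 6 reachable states
  t0 = b.(0 + 0 + b.0) | b.0\{a} has moves —b→ t1, —b→ t2
  t1 = (0 + 0 + b.0) | b.0\{a} has moves —b→ t3, —b→ t4
  t2 = b.(0 + 0 + b.0) | 0\{a} has moves —b→ t3
  t3 = (0 + 0 + b.0) | 0\{a} has moves —b→ t5
  t4 = 0 | b.0\{a} has moves —b→ t5
  t5 = 0 | 0\{a} has moves ∅
Coarsest stable partition (strong bisimilarity classes):
  B0 = {s0, t1, t2}
  B1 = {s1, s2, t3, t4}
  B2 = {s3, t5}
  B3 = {t0}
s0 ∈ B0, t0 ∈ B3 → different blocks

not bisimilar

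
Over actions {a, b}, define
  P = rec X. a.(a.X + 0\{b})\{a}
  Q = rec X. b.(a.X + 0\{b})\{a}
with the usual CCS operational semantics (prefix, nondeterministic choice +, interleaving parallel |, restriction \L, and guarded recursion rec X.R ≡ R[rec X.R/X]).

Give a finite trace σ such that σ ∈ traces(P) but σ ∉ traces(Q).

a

Reachable graph of P (2 states):
  p0 = rec X. a.(a.X + 0\{b})\{a} :: --a--▸ p1
  p1 = (a.(rec X. a.(a.X + 0\{b})\{a}) + 0\{b})\{a} :: deadlocked
Reachable graph of Q (2 states):
  q0 = rec X. b.(a.X + 0\{b})\{a} :: --b--▸ q1
  q1 = (a.(rec X. b.(a.X + 0\{b})\{a}) + 0\{b})\{a} :: deadlocked
Executing a from P (initial set {p0}):
  after a @ step 1: {p1}
  P completes σ.
Executing a from Q (initial set {q0}):
  after a @ step 1: ∅  — Q cannot continue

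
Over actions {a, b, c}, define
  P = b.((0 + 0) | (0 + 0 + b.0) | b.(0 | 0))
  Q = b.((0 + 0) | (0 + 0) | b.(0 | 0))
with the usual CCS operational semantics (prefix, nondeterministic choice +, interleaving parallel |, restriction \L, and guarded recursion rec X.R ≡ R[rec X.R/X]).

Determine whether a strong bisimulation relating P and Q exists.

P's transition system — 5 states:
  p0 = b.((0 + 0) | (0 + 0 + b.0) | b.(0 | 0)) ⊢ --b--▸ p1
  p1 = (0 + 0) | (0 + 0 + b.0) | b.(0 | 0) ⊢ --b--▸ p2, --b--▸ p3
  p2 = (0 + 0) | (0 + 0 + b.0) | (0 | 0) ⊢ --b--▸ p4
  p3 = (0 + 0) | 0 | b.(0 | 0) ⊢ --b--▸ p4
  p4 = (0 + 0) | 0 | (0 | 0) ⊢ ∅
Q's transition system — 3 states:
  q0 = b.((0 + 0) | (0 + 0) | b.(0 | 0)) ⊢ --b--▸ q1
  q1 = (0 + 0) | (0 + 0) | b.(0 | 0) ⊢ --b--▸ q2
  q2 = (0 + 0) | (0 + 0) | (0 | 0) ⊢ ∅
Coarsest stable partition (strong bisimilarity classes):
  B0 = {p0}
  B1 = {p1, q0}
  B2 = {p2, p3, q1}
  B3 = {p4, q2}
p0 ∈ B0, q0 ∈ B1 → different blocks

NO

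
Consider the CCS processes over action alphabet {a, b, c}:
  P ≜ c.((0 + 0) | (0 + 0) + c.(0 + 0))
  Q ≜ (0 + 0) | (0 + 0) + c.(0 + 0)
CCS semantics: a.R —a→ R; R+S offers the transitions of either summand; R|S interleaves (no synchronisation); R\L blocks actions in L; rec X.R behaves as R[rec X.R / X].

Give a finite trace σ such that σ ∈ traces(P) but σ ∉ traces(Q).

P's transition system — 3 states:
  p0 = c.((0 + 0) | (0 + 0) + c.(0 + 0)) has moves -c-> p1
  p1 = (0 + 0) | (0 + 0) + c.(0 + 0) has moves -c-> p2
  p2 = 0 + 0 has moves ∅
Q's transition system — 2 states:
  q0 = (0 + 0) | (0 + 0) + c.(0 + 0) has moves -c-> q1
  q1 = 0 + 0 has moves ∅
Trace ⟨cc⟩ through P, begin at {p0}:
  step 1 (c): {p1}
  step 2 (c): {p2}
  ✓ P
Trace ⟨cc⟩ through Q, begin at {q0}:
  step 1 (c): {q1}
  step 2 (c): ∅  — Q cannot continue

cc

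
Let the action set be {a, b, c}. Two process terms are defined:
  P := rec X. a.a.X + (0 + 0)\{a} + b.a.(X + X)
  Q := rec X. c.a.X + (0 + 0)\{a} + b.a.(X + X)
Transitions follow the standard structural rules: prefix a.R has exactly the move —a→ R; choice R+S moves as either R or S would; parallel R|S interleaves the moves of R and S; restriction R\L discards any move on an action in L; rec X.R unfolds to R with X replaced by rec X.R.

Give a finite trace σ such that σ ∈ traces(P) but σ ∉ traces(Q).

a

Reachable graph of P (4 states):
  u0 = rec X. a.a.X + (0 + 0)\{a} + b.a.(X + X) | =a=> u1, =b=> u2
  u1 = a.(rec X. a.a.X + (0 + 0)\{a} + b.a.(X + X)) | =a=> u0
  u2 = a.((rec X. a.a.X + (0 + 0)\{a} + b.a.(X + X)) + (rec X. a.a.X + (0 + 0)\{a} + b.a.(X + X))) | =a=> u3
  u3 = (rec X. a.a.X + (0 + 0)\{a} + b.a.(X + X)) + (rec X. a.a.X + (0 + 0)\{a} + b.a.(X + X)) | =a=> u1, =b=> u2
Reachable graph of Q (4 states):
  v0 = rec X. c.a.X + (0 + 0)\{a} + b.a.(X + X) | =b=> v1, =c=> v2
  v1 = a.((rec X. c.a.X + (0 + 0)\{a} + b.a.(X + X)) + (rec X. c.a.X + (0 + 0)\{a} + b.a.(X + X))) | =a=> v3
  v2 = a.(rec X. c.a.X + (0 + 0)\{a} + b.a.(X + X)) | =a=> v0
  v3 = (rec X. c.a.X + (0 + 0)\{a} + b.a.(X + X)) + (rec X. c.a.X + (0 + 0)\{a} + b.a.(X + X)) | =b=> v1, =c=> v2
Run σ = ⟨a⟩ on P: start {u0}
  [1] a ⇒ {u1}
  P completes σ.
Run σ = ⟨a⟩ on Q: start {v0}
  [1] a ⇒ no successor for Q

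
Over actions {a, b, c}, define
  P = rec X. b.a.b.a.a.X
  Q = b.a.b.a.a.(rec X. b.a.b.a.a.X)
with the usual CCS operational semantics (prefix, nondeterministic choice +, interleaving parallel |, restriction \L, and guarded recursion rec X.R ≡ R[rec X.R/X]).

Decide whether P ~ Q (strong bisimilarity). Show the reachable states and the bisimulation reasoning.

LTS(P): 5 reachable states
  m0 = rec X. b.a.b.a.a.X :: =b=> m1
  m1 = a.b.a.a.(rec X. b.a.b.a.a.X) :: =a=> m2
  m2 = b.a.a.(rec X. b.a.b.a.a.X) :: =b=> m3
  m3 = a.a.(rec X. b.a.b.a.a.X) :: =a=> m4
  m4 = a.(rec X. b.a.b.a.a.X) :: =a=> m0
LTS(Q): 6 reachable states
  n0 = b.a.b.a.a.(rec X. b.a.b.a.a.X) :: =b=> n1
  n1 = a.b.a.a.(rec X. b.a.b.a.a.X) :: =a=> n2
  n2 = b.a.a.(rec X. b.a.b.a.a.X) :: =b=> n3
  n3 = a.a.(rec X. b.a.b.a.a.X) :: =a=> n4
  n4 = a.(rec X. b.a.b.a.a.X) :: =a=> n5
  n5 = rec X. b.a.b.a.a.X :: =b=> n1
Bisimilarity quotient blocks:
  B0 = {m0, n0, n5}
  B1 = {m1, n1}
  B2 = {m2, n2}
  B3 = {m3, n3}
  B4 = {m4, n4}
m0 ∈ B0, n0 ∈ B0 → same block

P ~ Q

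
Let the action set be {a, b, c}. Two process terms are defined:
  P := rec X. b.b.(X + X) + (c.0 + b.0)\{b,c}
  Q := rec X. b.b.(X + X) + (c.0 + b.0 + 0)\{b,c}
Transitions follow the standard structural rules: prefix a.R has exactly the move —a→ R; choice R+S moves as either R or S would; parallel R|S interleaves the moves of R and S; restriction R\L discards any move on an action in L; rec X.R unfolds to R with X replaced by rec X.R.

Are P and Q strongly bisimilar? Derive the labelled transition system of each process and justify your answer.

YES

LTS(P): 3 reachable states
  u0 = rec X. b.b.(X + X) + (c.0 + b.0)\{b,c} → ··b··> u1
  u1 = b.((rec X. b.b.(X + X) + (c.0 + b.0)\{b,c}) + (rec X. b.b.(X + X) + (c.0 + b.0)\{b,c})) → ··b··> u2
  u2 = (rec X. b.b.(X + X) + (c.0 + b.0)\{b,c}) + (rec X. b.b.(X + X) + (c.0 + b.0)\{b,c}) → ··b··> u1
LTS(Q): 3 reachable states
  v0 = rec X. b.b.(X + X) + (c.0 + b.0 + 0)\{b,c} → ··b··> v1
  v1 = b.((rec X. b.b.(X + X) + (c.0 + b.0 + 0)\{b,c}) + (rec X. b.b.(X + X) + (c.0 + b.0 + 0)\{b,c})) → ··b··> v2
  v2 = (rec X. b.b.(X + X) + (c.0 + b.0 + 0)\{b,c}) + (rec X. b.b.(X + X) + (c.0 + b.0 + 0)\{b,c}) → ··b··> v1
Coarsest stable partition (strong bisimilarity classes):
  B0 = {u0, u1, u2, v0, v1, v2}
u0 ∈ B0, v0 ∈ B0 → same block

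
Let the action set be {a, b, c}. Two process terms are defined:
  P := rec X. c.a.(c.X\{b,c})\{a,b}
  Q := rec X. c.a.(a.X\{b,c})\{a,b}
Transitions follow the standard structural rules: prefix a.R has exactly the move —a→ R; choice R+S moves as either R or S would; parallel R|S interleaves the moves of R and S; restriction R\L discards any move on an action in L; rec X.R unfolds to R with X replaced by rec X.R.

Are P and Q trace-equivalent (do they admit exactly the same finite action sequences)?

NO — witness ⟨cac⟩

P's transition system — 4 states:
  s0 = rec X. c.a.(c.X\{b,c})\{a,b} has moves —c→ s1
  s1 = a.(c.(rec X. c.a.(c.X\{b,c})\{a,b})\{b,c})\{a,b} has moves —a→ s2
  s2 = (c.(rec X. c.a.(c.X\{b,c})\{a,b})\{b,c})\{a,b} has moves —c→ s3
  s3 = (rec X. c.a.(c.X\{b,c})\{a,b})\{b,c}\{a,b} has moves ·
Q's transition system — 3 states:
  t0 = rec X. c.a.(a.X\{b,c})\{a,b} has moves —c→ t1
  t1 = a.(a.(rec X. c.a.(a.X\{b,c})\{a,b})\{b,c})\{a,b} has moves —a→ t2
  t2 = (a.(rec X. c.a.(a.X\{b,c})\{a,b})\{b,c})\{a,b} has moves ·
Executing cac from P (initial set {s0}):
  [1] c ⇒ {s1}
  [2] a ⇒ {s2}
  [3] c ⇒ {s3}
  ✓ P
Executing cac from Q (initial set {t0}):
  [1] c ⇒ {t1}
  [2] a ⇒ {t2}
  [3] c ⇒ ∅ (Q stuck)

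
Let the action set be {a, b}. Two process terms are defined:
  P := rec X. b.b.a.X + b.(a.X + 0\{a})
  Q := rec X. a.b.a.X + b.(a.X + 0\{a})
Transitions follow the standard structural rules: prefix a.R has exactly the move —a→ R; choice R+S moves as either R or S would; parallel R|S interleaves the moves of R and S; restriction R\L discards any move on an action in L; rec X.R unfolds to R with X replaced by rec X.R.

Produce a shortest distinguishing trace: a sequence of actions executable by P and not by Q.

bb

LTS(P): 4 reachable states
  m0 = rec X. b.b.a.X + b.(a.X + 0\{a}) → ··b··> m1, ··b··> m2
  m1 = a.(rec X. b.b.a.X + b.(a.X + 0\{a})) + 0\{a} → ··a··> m0
  m2 = b.a.(rec X. b.b.a.X + b.(a.X + 0\{a})) → ··b··> m3
  m3 = a.(rec X. b.b.a.X + b.(a.X + 0\{a})) → ··a··> m0
LTS(Q): 4 reachable states
  n0 = rec X. a.b.a.X + b.(a.X + 0\{a}) → ··a··> n1, ··b··> n2
  n1 = b.a.(rec X. a.b.a.X + b.(a.X + 0\{a})) → ··b··> n3
  n2 = a.(rec X. a.b.a.X + b.(a.X + 0\{a})) + 0\{a} → ··a··> n0
  n3 = a.(rec X. a.b.a.X + b.(a.X + 0\{a})) → ··a··> n0
Trace ⟨bb⟩ through P, begin at {m0}:
  [1] b ⇒ {m1, m2}
  [2] b ⇒ {m3}
  ✓ P
Trace ⟨bb⟩ through Q, begin at {n0}:
  [1] b ⇒ {n2}
  [2] b ⇒ ∅ (Q stuck)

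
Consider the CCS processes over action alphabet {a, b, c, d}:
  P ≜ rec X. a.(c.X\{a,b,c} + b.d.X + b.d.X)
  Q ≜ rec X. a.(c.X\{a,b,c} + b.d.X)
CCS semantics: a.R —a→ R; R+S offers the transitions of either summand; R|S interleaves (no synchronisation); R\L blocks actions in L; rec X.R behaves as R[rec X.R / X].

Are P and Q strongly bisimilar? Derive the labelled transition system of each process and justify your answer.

bisimilar

LTS(P): 4 reachable states
  m0 = rec X. a.(c.X\{a,b,c} + b.d.X + b.d.X) | -a-> m1
  m1 = c.(rec X. a.(c.X\{a,b,c} + b.d.X + b.d.X))\{a,b,c} + b.d.(rec X. a.(c.X\{a,b,c} + b.d.X + b.d.X)) + b.d.(rec X. a.(c.X\{a,b,c} + b.d.X + b.d.X)) | -b-> m2, -c-> m3
  m2 = d.(rec X. a.(c.X\{a,b,c} + b.d.X + b.d.X)) | -d-> m0
  m3 = (rec X. a.(c.X\{a,b,c} + b.d.X + b.d.X))\{a,b,c} | (no moves)
LTS(Q): 4 reachable states
  n0 = rec X. a.(c.X\{a,b,c} + b.d.X) | -a-> n1
  n1 = c.(rec X. a.(c.X\{a,b,c} + b.d.X))\{a,b,c} + b.d.(rec X. a.(c.X\{a,b,c} + b.d.X)) | -b-> n2, -c-> n3
  n2 = d.(rec X. a.(c.X\{a,b,c} + b.d.X)) | -d-> n0
  n3 = (rec X. a.(c.X\{a,b,c} + b.d.X))\{a,b,c} | (no moves)
Bisimilarity quotient blocks:
  B0 = {m0, n0}
  B1 = {m1, n1}
  B2 = {m3, n3}
  B3 = {m2, n2}
m0 ∈ B0, n0 ∈ B0 → same block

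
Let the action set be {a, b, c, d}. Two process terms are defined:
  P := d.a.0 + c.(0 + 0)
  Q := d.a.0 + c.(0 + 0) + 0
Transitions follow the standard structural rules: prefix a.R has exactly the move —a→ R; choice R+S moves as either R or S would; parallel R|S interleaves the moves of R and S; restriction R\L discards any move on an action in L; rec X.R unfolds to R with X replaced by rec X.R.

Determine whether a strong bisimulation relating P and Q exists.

bisimilar

Reachable graph of P (4 states):
  s0 = d.a.0 + c.(0 + 0) | —c→ s1, —d→ s2
  s1 = 0 + 0 | (no moves)
  s2 = a.0 | —a→ s3
  s3 = 0 | (no moves)
Reachable graph of Q (4 states):
  t0 = d.a.0 + c.(0 + 0) + 0 | —c→ t1, —d→ t2
  t1 = 0 + 0 | (no moves)
  t2 = a.0 | —a→ t3
  t3 = 0 | (no moves)
Coarsest stable partition (strong bisimilarity classes):
  B0 = {s0, t0}
  B1 = {s2, t2}
  B2 = {s1, s3, t1, t3}
s0 ∈ B0, t0 ∈ B0 → same block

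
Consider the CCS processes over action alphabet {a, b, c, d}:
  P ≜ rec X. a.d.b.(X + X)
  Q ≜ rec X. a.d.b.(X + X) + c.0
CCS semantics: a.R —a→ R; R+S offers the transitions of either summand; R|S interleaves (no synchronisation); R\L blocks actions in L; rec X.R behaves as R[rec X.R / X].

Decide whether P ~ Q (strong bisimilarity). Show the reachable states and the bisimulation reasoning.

LTS(P): 4 reachable states
  m0 = rec X. a.d.b.(X + X) :: =a=> m1
  m1 = d.b.((rec X. a.d.b.(X + X)) + (rec X. a.d.b.(X + X))) :: =d=> m2
  m2 = b.((rec X. a.d.b.(X + X)) + (rec X. a.d.b.(X + X))) :: =b=> m3
  m3 = (rec X. a.d.b.(X + X)) + (rec X. a.d.b.(X + X)) :: =a=> m1
LTS(Q): 5 reachable states
  n0 = rec X. a.d.b.(X + X) + c.0 :: =a=> n1, =c=> n2
  n1 = d.b.((rec X. a.d.b.(X + X) + c.0) + (rec X. a.d.b.(X + X) + c.0)) :: =d=> n3
  n2 = 0 :: ∅
  n3 = b.((rec X. a.d.b.(X + X) + c.0) + (rec X. a.d.b.(X + X) + c.0)) :: =b=> n4
  n4 = (rec X. a.d.b.(X + X) + c.0) + (rec X. a.d.b.(X + X) + c.0) :: =a=> n1, =c=> n2
Partition-refinement fixed point:
  B0 = {m0, m3}
  B1 = {m1}
  B2 = {m2}
  B3 = {n0, n4}
  B4 = {n1}
  B5 = {n3}
  B6 = {n2}
m0 ∈ B0, n0 ∈ B3 → different blocks

not bisimilar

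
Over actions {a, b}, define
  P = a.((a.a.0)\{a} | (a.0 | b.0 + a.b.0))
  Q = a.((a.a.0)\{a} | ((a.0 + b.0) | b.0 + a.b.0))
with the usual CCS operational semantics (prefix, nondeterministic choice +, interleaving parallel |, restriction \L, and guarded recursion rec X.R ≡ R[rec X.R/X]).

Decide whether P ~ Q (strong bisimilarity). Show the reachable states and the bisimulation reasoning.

P ≁ Q

P's transition system — 7 states:
  m0 = a.((a.a.0)\{a} | (a.0 | b.0 + a.b.0)) ⊢ —a→ m1
  m1 = (a.a.0)\{a} | (a.0 | b.0 + a.b.0) ⊢ —a→ m2, —a→ m3, —b→ m4
  m2 = (a.a.0)\{a} | (0 | b.0) ⊢ —b→ m5
  m3 = (a.a.0)\{a} | b.0 ⊢ —b→ m6
  m4 = (a.a.0)\{a} | (a.0 | 0) ⊢ —a→ m5
  m5 = (a.a.0)\{a} | (0 | 0) ⊢ deadlocked
  m6 = (a.a.0)\{a} | 0 ⊢ deadlocked
Q's transition system — 7 states:
  n0 = a.((a.a.0)\{a} | ((a.0 + b.0) | b.0 + a.b.0)) ⊢ —a→ n1
  n1 = (a.a.0)\{a} | ((a.0 + b.0) | b.0 + a.b.0) ⊢ —a→ n2, —a→ n3, —b→ n2, —b→ n4
  n2 = (a.a.0)\{a} | (0 | b.0) ⊢ —b→ n5
  n3 = (a.a.0)\{a} | b.0 ⊢ —b→ n6
  n4 = (a.a.0)\{a} | ((a.0 + b.0) | 0) ⊢ —a→ n5, —b→ n5
  n5 = (a.a.0)\{a} | (0 | 0) ⊢ deadlocked
  n6 = (a.a.0)\{a} | 0 ⊢ deadlocked
Partition-refinement fixed point:
  B0 = {m0}
  B1 = {m1}
  B2 = {m2, m3, n2, n3}
  B3 = {m5, m6, n5, n6}
  B4 = {m4}
  B5 = {n0}
  B6 = {n1}
  B7 = {n4}
m0 ∈ B0, n0 ∈ B5 → different blocks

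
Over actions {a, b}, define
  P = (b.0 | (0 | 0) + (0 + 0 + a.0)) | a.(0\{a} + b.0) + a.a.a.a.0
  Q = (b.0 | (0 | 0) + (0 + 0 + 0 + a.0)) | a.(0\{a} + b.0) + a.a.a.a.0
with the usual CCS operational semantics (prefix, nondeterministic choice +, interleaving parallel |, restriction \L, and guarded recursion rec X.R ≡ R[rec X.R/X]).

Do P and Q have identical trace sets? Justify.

traces(P) = traces(Q)

P's transition system — 13 states:
  p0 = (b.0 | (0 | 0) + (0 + 0 + a.0)) | a.(0\{a} + b.0) + a.a.a.a.0 ⊢ =a=> p1, =a=> p2, =a=> p3, =b=> p4
  p1 = (b.0 | (0 | 0) + (0 + 0 + a.0)) | (0\{a} + b.0) ⊢ =a=> p5, =b=> p6, =b=> p7
  p2 = 0 | a.(0\{a} + b.0) ⊢ =a=> p5
  p3 = a.a.a.0 ⊢ =a=> p8
  p4 = 0 | (0 | 0) | a.(0\{a} + b.0) ⊢ =a=> p7
  p5 = 0 | (0\{a} + b.0) ⊢ =b=> p9
  p6 = (b.0 | (0 | 0) + (0 + 0 + a.0)) | 0 ⊢ =a=> p9, =b=> p10
  p7 = 0 | (0 | 0) | (0\{a} + b.0) ⊢ =b=> p10
  p8 = a.a.0 ⊢ =a=> p11
  p9 = 0 | 0 ⊢ (no moves)
  p10 = 0 | (0 | 0) | 0 ⊢ (no moves)
  p11 = a.0 ⊢ =a=> p12
  p12 = 0 ⊢ (no moves)
Q's transition system — 13 states:
  q0 = (b.0 | (0 | 0) + (0 + 0 + 0 + a.0)) | a.(0\{a} + b.0) + a.a.a.a.0 ⊢ =a=> q1, =a=> q2, =a=> q3, =b=> q4
  q1 = (b.0 | (0 | 0) + (0 + 0 + 0 + a.0)) | (0\{a} + b.0) ⊢ =a=> q5, =b=> q6, =b=> q7
  q2 = 0 | a.(0\{a} + b.0) ⊢ =a=> q5
  q3 = a.a.a.0 ⊢ =a=> q8
  q4 = 0 | (0 | 0) | a.(0\{a} + b.0) ⊢ =a=> q7
  q5 = 0 | (0\{a} + b.0) ⊢ =b=> q9
  q6 = (b.0 | (0 | 0) + (0 + 0 + 0 + a.0)) | 0 ⊢ =a=> q9, =b=> q10
  q7 = 0 | (0 | 0) | (0\{a} + b.0) ⊢ =b=> q10
  q8 = a.a.0 ⊢ =a=> q11
  q9 = 0 | 0 ⊢ (no moves)
  q10 = 0 | (0 | 0) | 0 ⊢ (no moves)
  q11 = a.0 ⊢ =a=> q12
  q12 = 0 ⊢ (no moves)
Coarsest stable partition (strong bisimilarity classes):
  B0 = {p0, q0}
  B1 = {p2, p4, q2, q4}
  B2 = {p5, p7, q5, q7}
  B3 = {p10, p12, p9, q10, q12, q9}
  B4 = {p3, q3}
  B5 = {p8, q8}
  B6 = {p11, q11}
  B7 = {p1, q1}
  B8 = {p6, q6}
p0 ∈ B0, q0 ∈ B0 → same block
Bisimilar ⇒ trace-equivalent.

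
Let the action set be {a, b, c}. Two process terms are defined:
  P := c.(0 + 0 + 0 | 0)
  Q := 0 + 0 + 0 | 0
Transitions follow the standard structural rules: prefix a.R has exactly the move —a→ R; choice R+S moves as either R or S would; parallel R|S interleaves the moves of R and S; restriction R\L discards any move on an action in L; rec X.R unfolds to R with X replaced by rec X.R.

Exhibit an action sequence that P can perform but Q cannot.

c

P's transition system — 2 states:
  u0 = c.(0 + 0 + 0 | 0) | =c=> u1
  u1 = 0 + 0 + 0 | 0 | ·
Q's transition system — 1 states:
  v0 = 0 + 0 + 0 | 0 | ·
Trace ⟨c⟩ through P, begin at {u0}:
  [1] c ⇒ {u1}
  P completes σ.
Trace ⟨c⟩ through Q, begin at {v0}:
  [1] c ⇒ ∅ (Q stuck)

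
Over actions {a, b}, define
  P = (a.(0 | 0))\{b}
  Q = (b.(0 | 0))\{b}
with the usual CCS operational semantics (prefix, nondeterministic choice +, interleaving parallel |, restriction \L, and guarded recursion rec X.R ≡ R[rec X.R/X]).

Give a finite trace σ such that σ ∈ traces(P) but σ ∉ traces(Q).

P's transition system — 2 states:
  m0 = (a.(0 | 0))\{b} | ··a··> m1
  m1 = (0 | 0)\{b} | deadlocked
Q's transition system — 1 states:
  n0 = (b.(0 | 0))\{b} | deadlocked
Run σ = ⟨a⟩ on P: start {m0}
  step 1 (a): {m1}
  P completes σ.
Run σ = ⟨a⟩ on Q: start {n0}
  step 1 (a): ∅  — Q cannot continue

a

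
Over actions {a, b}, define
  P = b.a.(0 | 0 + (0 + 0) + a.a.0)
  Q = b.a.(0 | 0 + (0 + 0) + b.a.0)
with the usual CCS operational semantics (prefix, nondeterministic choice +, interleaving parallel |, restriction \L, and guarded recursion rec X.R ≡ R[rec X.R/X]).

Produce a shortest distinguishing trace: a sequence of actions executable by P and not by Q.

baa

P's transition system — 5 states:
  s0 = b.a.(0 | 0 + (0 + 0) + a.a.0) ⊢ --b--▸ s1
  s1 = a.(0 | 0 + (0 + 0) + a.a.0) ⊢ --a--▸ s2
  s2 = 0 | 0 + (0 + 0) + a.a.0 ⊢ --a--▸ s3
  s3 = a.0 ⊢ --a--▸ s4
  s4 = 0 ⊢ ·
Q's transition system — 5 states:
  t0 = b.a.(0 | 0 + (0 + 0) + b.a.0) ⊢ --b--▸ t1
  t1 = a.(0 | 0 + (0 + 0) + b.a.0) ⊢ --a--▸ t2
  t2 = 0 | 0 + (0 + 0) + b.a.0 ⊢ --b--▸ t3
  t3 = a.0 ⊢ --a--▸ t4
  t4 = 0 ⊢ ·
Executing baa from P (initial set {s0}):
  step 1 (b): {s1}
  step 2 (a): {s2}
  step 3 (a): {s3}
  P completes σ.
Executing baa from Q (initial set {t0}):
  step 1 (b): {t1}
  step 2 (a): {t2}
  step 3 (a): ∅ (Q stuck)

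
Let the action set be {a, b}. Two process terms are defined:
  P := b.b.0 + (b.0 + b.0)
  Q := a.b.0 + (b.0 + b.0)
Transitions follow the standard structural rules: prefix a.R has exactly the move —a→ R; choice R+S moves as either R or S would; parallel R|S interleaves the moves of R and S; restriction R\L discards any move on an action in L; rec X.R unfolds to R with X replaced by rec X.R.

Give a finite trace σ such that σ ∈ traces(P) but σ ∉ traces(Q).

P's transition system — 3 states:
  m0 = b.b.0 + (b.0 + b.0) has moves —b→ m1, —b→ m2
  m1 = 0 has moves ·
  m2 = b.0 has moves —b→ m1
Q's transition system — 3 states:
  n0 = a.b.0 + (b.0 + b.0) has moves —a→ n1, —b→ n2
  n1 = b.0 has moves —b→ n2
  n2 = 0 has moves ·
Executing bb from P (initial set {m0}):
  after b @ step 1: {m1, m2}
  after b @ step 2: {m1}
  P completes σ.
Executing bb from Q (initial set {n0}):
  after b @ step 1: {n2}
  after b @ step 2: no successor for Q

bb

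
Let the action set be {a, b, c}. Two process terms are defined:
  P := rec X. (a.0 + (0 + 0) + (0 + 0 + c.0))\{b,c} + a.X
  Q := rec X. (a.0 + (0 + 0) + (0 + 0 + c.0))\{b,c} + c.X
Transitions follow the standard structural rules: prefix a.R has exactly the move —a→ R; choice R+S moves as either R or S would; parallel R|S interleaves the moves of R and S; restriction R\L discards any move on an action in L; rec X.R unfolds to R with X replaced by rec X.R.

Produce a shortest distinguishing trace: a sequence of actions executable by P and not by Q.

LTS(P): 2 reachable states
  u0 = rec X. (a.0 + (0 + 0) + (0 + 0 + c.0))\{b,c} + a.X has moves ··a··> u0, ··a··> u1
  u1 = 0\{b,c} has moves (no moves)
LTS(Q): 2 reachable states
  v0 = rec X. (a.0 + (0 + 0) + (0 + 0 + c.0))\{b,c} + c.X has moves ··a··> v1, ··c··> v0
  v1 = 0\{b,c} has moves (no moves)
Trace ⟨aa⟩ through P, begin at {u0}:
  step 1 (a): {u0, u1}
  step 2 (a): {u0, u1}
  P completes σ.
Trace ⟨aa⟩ through Q, begin at {v0}:
  step 1 (a): {v1}
  step 2 (a): ∅ (Q stuck)

aa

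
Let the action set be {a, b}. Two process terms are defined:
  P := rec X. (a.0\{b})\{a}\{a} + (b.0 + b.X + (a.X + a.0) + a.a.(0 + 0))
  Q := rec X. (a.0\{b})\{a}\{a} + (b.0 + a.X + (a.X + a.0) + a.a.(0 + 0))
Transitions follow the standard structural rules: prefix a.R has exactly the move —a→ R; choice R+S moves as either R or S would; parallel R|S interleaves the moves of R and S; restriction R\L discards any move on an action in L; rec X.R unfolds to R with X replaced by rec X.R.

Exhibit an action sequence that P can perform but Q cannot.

Reachable graph of P (4 states):
  m0 = rec X. (a.0\{b})\{a}\{a} + (b.0 + b.X + (a.X + a.0) + a.a.(0 + 0)) has moves —a→ m0, —a→ m1, —a→ m2, —b→ m0, —b→ m1
  m1 = 0 has moves ∅
  m2 = a.(0 + 0) has moves —a→ m3
  m3 = 0 + 0 has moves ∅
Reachable graph of Q (4 states):
  n0 = rec X. (a.0\{b})\{a}\{a} + (b.0 + a.X + (a.X + a.0) + a.a.(0 + 0)) has moves —a→ n0, —a→ n1, —a→ n2, —b→ n1
  n1 = 0 has moves ∅
  n2 = a.(0 + 0) has moves —a→ n3
  n3 = 0 + 0 has moves ∅
Executing ba from P (initial set {m0}):
  [1] b ⇒ {m0, m1}
  [2] a ⇒ {m0, m1, m2}
  P completes σ.
Executing ba from Q (initial set {n0}):
  [1] b ⇒ {n1}
  [2] a ⇒ ∅ (Q stuck)

ba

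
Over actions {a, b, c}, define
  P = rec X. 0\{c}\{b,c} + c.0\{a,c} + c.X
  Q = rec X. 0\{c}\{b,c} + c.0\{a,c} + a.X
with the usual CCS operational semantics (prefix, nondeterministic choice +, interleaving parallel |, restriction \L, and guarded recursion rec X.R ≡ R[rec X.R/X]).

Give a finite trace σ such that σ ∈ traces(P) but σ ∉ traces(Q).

cc

LTS(P): 2 reachable states
  u0 = rec X. 0\{c}\{b,c} + c.0\{a,c} + c.X ⊢ -c-> u0, -c-> u1
  u1 = 0\{a,c} ⊢ ∅
LTS(Q): 2 reachable states
  v0 = rec X. 0\{c}\{b,c} + c.0\{a,c} + a.X ⊢ -a-> v0, -c-> v1
  v1 = 0\{a,c} ⊢ ∅
Run σ = ⟨cc⟩ on P: start {u0}
  [1] c ⇒ {u0, u1}
  [2] c ⇒ {u0, u1}
  P completes σ.
Run σ = ⟨cc⟩ on Q: start {v0}
  [1] c ⇒ {v1}
  [2] c ⇒ ∅ (Q stuck)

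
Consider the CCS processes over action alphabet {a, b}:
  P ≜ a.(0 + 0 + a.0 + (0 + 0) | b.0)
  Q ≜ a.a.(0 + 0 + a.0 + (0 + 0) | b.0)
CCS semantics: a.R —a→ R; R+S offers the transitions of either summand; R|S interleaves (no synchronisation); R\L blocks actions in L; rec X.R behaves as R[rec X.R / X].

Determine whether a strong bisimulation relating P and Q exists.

Reachable graph of P (4 states):
  p0 = a.(0 + 0 + a.0 + (0 + 0) | b.0) → =a=> p1
  p1 = 0 + 0 + a.0 + (0 + 0) | b.0 → =a=> p2, =b=> p3
  p2 = 0 → deadlocked
  p3 = (0 + 0) | 0 → deadlocked
Reachable graph of Q (5 states):
  q0 = a.a.(0 + 0 + a.0 + (0 + 0) | b.0) → =a=> q1
  q1 = a.(0 + 0 + a.0 + (0 + 0) | b.0) → =a=> q2
  q2 = 0 + 0 + a.0 + (0 + 0) | b.0 → =a=> q3, =b=> q4
  q3 = 0 → deadlocked
  q4 = (0 + 0) | 0 → deadlocked
Bisimilarity quotient blocks:
  B0 = {p0, q1}
  B1 = {p1, q2}
  B2 = {p2, p3, q3, q4}
  B3 = {q0}
p0 ∈ B0, q0 ∈ B3 → different blocks

NO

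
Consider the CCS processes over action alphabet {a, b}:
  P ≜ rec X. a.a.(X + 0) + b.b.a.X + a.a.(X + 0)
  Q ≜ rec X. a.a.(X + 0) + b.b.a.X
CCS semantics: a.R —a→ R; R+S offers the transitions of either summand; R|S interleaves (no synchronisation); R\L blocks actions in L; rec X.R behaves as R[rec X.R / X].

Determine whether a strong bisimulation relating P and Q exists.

LTS(P): 5 reachable states
  s0 = rec X. a.a.(X + 0) + b.b.a.X + a.a.(X + 0) :: --a--▸ s1, --b--▸ s2
  s1 = a.((rec X. a.a.(X + 0) + b.b.a.X + a.a.(X + 0)) + 0) :: --a--▸ s3
  s2 = b.a.(rec X. a.a.(X + 0) + b.b.a.X + a.a.(X + 0)) :: --b--▸ s4
  s3 = (rec X. a.a.(X + 0) + b.b.a.X + a.a.(X + 0)) + 0 :: --a--▸ s1, --b--▸ s2
  s4 = a.(rec X. a.a.(X + 0) + b.b.a.X + a.a.(X + 0)) :: --a--▸ s0
LTS(Q): 5 reachable states
  t0 = rec X. a.a.(X + 0) + b.b.a.X :: --a--▸ t1, --b--▸ t2
  t1 = a.((rec X. a.a.(X + 0) + b.b.a.X) + 0) :: --a--▸ t3
  t2 = b.a.(rec X. a.a.(X + 0) + b.b.a.X) :: --b--▸ t4
  t3 = (rec X. a.a.(X + 0) + b.b.a.X) + 0 :: --a--▸ t1, --b--▸ t2
  t4 = a.(rec X. a.a.(X + 0) + b.b.a.X) :: --a--▸ t0
Partition-refinement fixed point:
  B0 = {s0, s3, t0, t3}
  B1 = {s2, t2}
  B2 = {s1, s4, t1, t4}
s0 ∈ B0, t0 ∈ B0 → same block

bisimilar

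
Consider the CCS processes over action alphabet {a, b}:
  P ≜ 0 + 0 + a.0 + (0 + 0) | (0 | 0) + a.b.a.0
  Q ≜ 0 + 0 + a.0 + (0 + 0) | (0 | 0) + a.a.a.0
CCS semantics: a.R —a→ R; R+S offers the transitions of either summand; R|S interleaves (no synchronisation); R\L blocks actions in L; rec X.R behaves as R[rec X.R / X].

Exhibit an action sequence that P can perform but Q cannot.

Reachable graph of P (4 states):
  m0 = 0 + 0 + a.0 + (0 + 0) | (0 | 0) + a.b.a.0 ⊢ -a-> m1, -a-> m2
  m1 = 0 ⊢ ∅
  m2 = b.a.0 ⊢ -b-> m3
  m3 = a.0 ⊢ -a-> m1
Reachable graph of Q (4 states):
  n0 = 0 + 0 + a.0 + (0 + 0) | (0 | 0) + a.a.a.0 ⊢ -a-> n1, -a-> n2
  n1 = 0 ⊢ ∅
  n2 = a.a.0 ⊢ -a-> n3
  n3 = a.0 ⊢ -a-> n1
Executing ab from P (initial set {m0}):
  after a @ step 1: {m1, m2}
  after b @ step 2: {m3}
  P completes σ.
Executing ab from Q (initial set {n0}):
  after a @ step 1: {n1, n2}
  after b @ step 2: ∅  — Q cannot continue

ab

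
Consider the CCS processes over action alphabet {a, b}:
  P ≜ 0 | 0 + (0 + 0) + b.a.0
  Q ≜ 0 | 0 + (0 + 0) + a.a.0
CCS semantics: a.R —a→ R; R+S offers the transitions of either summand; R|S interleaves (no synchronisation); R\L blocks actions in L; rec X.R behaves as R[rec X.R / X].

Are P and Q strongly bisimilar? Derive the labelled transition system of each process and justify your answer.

Reachable graph of P (3 states):
  p0 = 0 | 0 + (0 + 0) + b.a.0 :: -b-> p1
  p1 = a.0 :: -a-> p2
  p2 = 0 :: (no moves)
Reachable graph of Q (3 states):
  q0 = 0 | 0 + (0 + 0) + a.a.0 :: -a-> q1
  q1 = a.0 :: -a-> q2
  q2 = 0 :: (no moves)
Coarsest stable partition (strong bisimilarity classes):
  B0 = {p0}
  B1 = {p1, q1}
  B2 = {p2, q2}
  B3 = {q0}
p0 ∈ B0, q0 ∈ B3 → different blocks

not bisimilar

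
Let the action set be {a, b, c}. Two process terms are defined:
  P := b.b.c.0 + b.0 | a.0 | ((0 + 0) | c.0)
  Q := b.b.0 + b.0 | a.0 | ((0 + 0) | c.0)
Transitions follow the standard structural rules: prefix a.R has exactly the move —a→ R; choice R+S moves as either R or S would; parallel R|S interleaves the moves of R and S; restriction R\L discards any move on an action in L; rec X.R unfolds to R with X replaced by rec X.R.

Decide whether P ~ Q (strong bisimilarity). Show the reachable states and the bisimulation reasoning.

NO

LTS(P): 11 reachable states
  s0 = b.b.c.0 + b.0 | a.0 | ((0 + 0) | c.0) | -a-> s1, -b-> s2, -b-> s3, -c-> s4
  s1 = b.0 | 0 | ((0 + 0) | c.0) | -b-> s5, -c-> s6
  s2 = 0 | a.0 | ((0 + 0) | c.0) | -a-> s5, -c-> s7
  s3 = b.c.0 | -b-> s8
  s4 = b.0 | a.0 | ((0 + 0) | 0) | -a-> s6, -b-> s7
  s5 = 0 | 0 | ((0 + 0) | c.0) | -c-> s9
  s6 = b.0 | 0 | ((0 + 0) | 0) | -b-> s9
  s7 = 0 | a.0 | ((0 + 0) | 0) | -a-> s9
  s8 = c.0 | -c-> s10
  s9 = 0 | 0 | ((0 + 0) | 0) | ·
  s10 = 0 | ·
LTS(Q): 10 reachable states
  t0 = b.b.0 + b.0 | a.0 | ((0 + 0) | c.0) | -a-> t1, -b-> t2, -b-> t3, -c-> t4
  t1 = b.0 | 0 | ((0 + 0) | c.0) | -b-> t5, -c-> t6
  t2 = 0 | a.0 | ((0 + 0) | c.0) | -a-> t5, -c-> t7
  t3 = b.0 | -b-> t8
  t4 = b.0 | a.0 | ((0 + 0) | 0) | -a-> t6, -b-> t7
  t5 = 0 | 0 | ((0 + 0) | c.0) | -c-> t9
  t6 = b.0 | 0 | ((0 + 0) | 0) | -b-> t9
  t7 = 0 | a.0 | ((0 + 0) | 0) | -a-> t9
  t8 = 0 | ·
  t9 = 0 | 0 | ((0 + 0) | 0) | ·
Partition-refinement fixed point:
  B0 = {s0}
  B1 = {s2, t2}
  B2 = {s7, t7}
  B3 = {s10, s9, t8, t9}
  B4 = {s5, s8, t5}
  B5 = {s1, t1}
  B6 = {s6, t3, t6}
  B7 = {s3}
  B8 = {s4, t4}
  B9 = {t0}
s0 ∈ B0, t0 ∈ B9 → different blocks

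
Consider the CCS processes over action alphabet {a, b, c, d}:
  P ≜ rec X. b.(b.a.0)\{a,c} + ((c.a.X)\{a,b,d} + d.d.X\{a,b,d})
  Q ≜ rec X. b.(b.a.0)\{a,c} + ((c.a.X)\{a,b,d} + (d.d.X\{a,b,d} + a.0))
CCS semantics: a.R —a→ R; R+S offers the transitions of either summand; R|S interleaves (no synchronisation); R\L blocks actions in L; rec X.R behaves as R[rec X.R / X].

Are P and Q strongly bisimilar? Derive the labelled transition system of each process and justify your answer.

P's transition system — 7 states:
  s0 = rec X. b.(b.a.0)\{a,c} + ((c.a.X)\{a,b,d} + d.d.X\{a,b,d}) has moves -b-> s1, -c-> s2, -d-> s3
  s1 = (b.a.0)\{a,c} has moves -b-> s4
  s2 = (a.(rec X. b.(b.a.0)\{a,c} + ((c.a.X)\{a,b,d} + d.d.X\{a,b,d})))\{a,b,d} has moves stopped
  s3 = d.(rec X. b.(b.a.0)\{a,c} + ((c.a.X)\{a,b,d} + d.d.X\{a,b,d}))\{a,b,d} has moves -d-> s5
  s4 = (a.0)\{a,c} has moves stopped
  s5 = (rec X. b.(b.a.0)\{a,c} + ((c.a.X)\{a,b,d} + d.d.X\{a,b,d}))\{a,b,d} has moves -c-> s6
  s6 = (a.(rec X. b.(b.a.0)\{a,c} + ((c.a.X)\{a,b,d} + d.d.X\{a,b,d})))\{a,b,d}\{a,b,d} has moves stopped
Q's transition system — 8 states:
  t0 = rec X. b.(b.a.0)\{a,c} + ((c.a.X)\{a,b,d} + (d.d.X\{a,b,d} + a.0)) has moves -a-> t1, -b-> t2, -c-> t3, -d-> t4
  t1 = 0 has moves stopped
  t2 = (b.a.0)\{a,c} has moves -b-> t5
  t3 = (a.(rec X. b.(b.a.0)\{a,c} + ((c.a.X)\{a,b,d} + (d.d.X\{a,b,d} + a.0))))\{a,b,d} has moves stopped
  t4 = d.(rec X. b.(b.a.0)\{a,c} + ((c.a.X)\{a,b,d} + (d.d.X\{a,b,d} + a.0)))\{a,b,d} has moves -d-> t6
  t5 = (a.0)\{a,c} has moves stopped
  t6 = (rec X. b.(b.a.0)\{a,c} + ((c.a.X)\{a,b,d} + (d.d.X\{a,b,d} + a.0)))\{a,b,d} has moves -c-> t7
  t7 = (a.(rec X. b.(b.a.0)\{a,c} + ((c.a.X)\{a,b,d} + (d.d.X\{a,b,d} + a.0))))\{a,b,d}\{a,b,d} has moves stopped
Bisimilarity quotient blocks:
  B0 = {s0}
  B1 = {s3, t4}
  B2 = {s5, t6}
  B3 = {s2, s4, s6, t1, t3, t5, t7}
  B4 = {s1, t2}
  B5 = {t0}
s0 ∈ B0, t0 ∈ B5 → different blocks

not bisimilar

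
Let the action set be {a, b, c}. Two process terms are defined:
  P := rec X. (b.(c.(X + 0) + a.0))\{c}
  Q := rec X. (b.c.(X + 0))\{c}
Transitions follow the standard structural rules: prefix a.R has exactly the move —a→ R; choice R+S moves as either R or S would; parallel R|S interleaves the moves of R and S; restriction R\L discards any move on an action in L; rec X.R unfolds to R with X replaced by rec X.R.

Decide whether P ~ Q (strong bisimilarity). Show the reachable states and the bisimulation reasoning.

P ≁ Q

LTS(P): 3 reachable states
  p0 = rec X. (b.(c.(X + 0) + a.0))\{c} → =b=> p1
  p1 = (c.((rec X. (b.(c.(X + 0) + a.0))\{c}) + 0) + a.0)\{c} → =a=> p2
  p2 = 0\{c} → stopped
LTS(Q): 2 reachable states
  q0 = rec X. (b.c.(X + 0))\{c} → =b=> q1
  q1 = (c.((rec X. (b.c.(X + 0))\{c}) + 0))\{c} → stopped
Partition-refinement fixed point:
  B0 = {p0}
  B1 = {p1}
  B2 = {p2, q1}
  B3 = {q0}
p0 ∈ B0, q0 ∈ B3 → different blocks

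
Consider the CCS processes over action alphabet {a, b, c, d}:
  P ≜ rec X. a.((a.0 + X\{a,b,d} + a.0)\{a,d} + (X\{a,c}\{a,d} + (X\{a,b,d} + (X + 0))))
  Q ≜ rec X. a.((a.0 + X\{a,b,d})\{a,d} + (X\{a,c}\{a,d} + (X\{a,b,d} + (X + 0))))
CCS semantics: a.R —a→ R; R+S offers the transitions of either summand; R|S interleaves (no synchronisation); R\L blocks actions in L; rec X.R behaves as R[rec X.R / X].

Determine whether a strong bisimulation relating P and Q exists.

Reachable graph of P (2 states):
  u0 = rec X. a.((a.0 + X\{a,b,d} + a.0)\{a,d} + (X\{a,c}\{a,d} + (X\{a,b,d} + (X + 0)))) has moves —a→ u1
  u1 = (a.0 + (rec X. a.((a.0 + X\{a,b,d} + a.0)\{a,d} + (X\{a,c}\{a,d} + (X\{a,b,d} + (X + 0)))))\{a,b,d} + a.0)\{a,d} + ((rec X. a.((a.0 + X\{a,b,d} + a.0)\{a,d} + (X\{a,c}\{a,d} + (X\{a,b,d} + (X + 0)))))\{a,c}\{a,d} + ((rec X. a.((a.0 + X\{a,b,d} + a.0)\{a,d} + (X\{a,c}\{a,d} + (X\{a,b,d} + (X + 0)))))\{a,b,d} + ((rec X. a.((a.0 + X\{a,b,d} + a.0)\{a,d} + (X\{a,c}\{a,d} + (X\{a,b,d} + (X + 0))))) + 0))) has moves —a→ u1
Reachable graph of Q (2 states):
  v0 = rec X. a.((a.0 + X\{a,b,d})\{a,d} + (X\{a,c}\{a,d} + (X\{a,b,d} + (X + 0)))) has moves —a→ v1
  v1 = (a.0 + (rec X. a.((a.0 + X\{a,b,d})\{a,d} + (X\{a,c}\{a,d} + (X\{a,b,d} + (X + 0)))))\{a,b,d})\{a,d} + ((rec X. a.((a.0 + X\{a,b,d})\{a,d} + (X\{a,c}\{a,d} + (X\{a,b,d} + (X + 0)))))\{a,c}\{a,d} + ((rec X. a.((a.0 + X\{a,b,d})\{a,d} + (X\{a,c}\{a,d} + (X\{a,b,d} + (X + 0)))))\{a,b,d} + ((rec X. a.((a.0 + X\{a,b,d})\{a,d} + (X\{a,c}\{a,d} + (X\{a,b,d} + (X + 0))))) + 0))) has moves —a→ v1
Partition-refinement fixed point:
  B0 = {u0, u1, v0, v1}
u0 ∈ B0, v0 ∈ B0 → same block

YES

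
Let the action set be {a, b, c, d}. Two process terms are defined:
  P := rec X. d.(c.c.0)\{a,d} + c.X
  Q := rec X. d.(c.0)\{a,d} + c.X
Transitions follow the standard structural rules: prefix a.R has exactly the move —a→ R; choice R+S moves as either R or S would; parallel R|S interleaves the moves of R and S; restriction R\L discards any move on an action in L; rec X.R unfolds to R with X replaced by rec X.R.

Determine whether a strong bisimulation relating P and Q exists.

NO

Reachable graph of P (4 states):
  p0 = rec X. d.(c.c.0)\{a,d} + c.X → -c-> p0, -d-> p1
  p1 = (c.c.0)\{a,d} → -c-> p2
  p2 = (c.0)\{a,d} → -c-> p3
  p3 = 0\{a,d} → stopped
Reachable graph of Q (3 states):
  q0 = rec X. d.(c.0)\{a,d} + c.X → -c-> q0, -d-> q1
  q1 = (c.0)\{a,d} → -c-> q2
  q2 = 0\{a,d} → stopped
Bisimilarity quotient blocks:
  B0 = {p0}
  B1 = {p1}
  B2 = {p2, q1}
  B3 = {p3, q2}
  B4 = {q0}
p0 ∈ B0, q0 ∈ B4 → different blocks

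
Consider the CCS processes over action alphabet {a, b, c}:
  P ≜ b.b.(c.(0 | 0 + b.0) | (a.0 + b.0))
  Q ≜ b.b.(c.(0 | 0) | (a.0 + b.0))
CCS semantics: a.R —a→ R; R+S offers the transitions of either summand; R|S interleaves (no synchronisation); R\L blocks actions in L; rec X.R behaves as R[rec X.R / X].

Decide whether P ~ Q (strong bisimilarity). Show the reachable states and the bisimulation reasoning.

not bisimilar

LTS(P): 8 reachable states
  p0 = b.b.(c.(0 | 0 + b.0) | (a.0 + b.0)) | -b-> p1
  p1 = b.(c.(0 | 0 + b.0) | (a.0 + b.0)) | -b-> p2
  p2 = c.(0 | 0 + b.0) | (a.0 + b.0) | -a-> p3, -b-> p3, -c-> p4
  p3 = c.(0 | 0 + b.0) | 0 | -c-> p5
  p4 = (0 | 0 + b.0) | (a.0 + b.0) | -a-> p5, -b-> p5, -b-> p6
  p5 = (0 | 0 + b.0) | 0 | -b-> p7
  p6 = 0 | (a.0 + b.0) | -a-> p7, -b-> p7
  p7 = 0 | 0 | (no moves)
LTS(Q): 6 reachable states
  q0 = b.b.(c.(0 | 0) | (a.0 + b.0)) | -b-> q1
  q1 = b.(c.(0 | 0) | (a.0 + b.0)) | -b-> q2
  q2 = c.(0 | 0) | (a.0 + b.0) | -a-> q3, -b-> q3, -c-> q4
  q3 = c.(0 | 0) | 0 | -c-> q5
  q4 = 0 | 0 | (a.0 + b.0) | -a-> q5, -b-> q5
  q5 = 0 | 0 | 0 | (no moves)
Partition-refinement fixed point:
  B0 = {p0}
  B1 = {p1}
  B2 = {p2}
  B3 = {p4}
  B4 = {p5}
  B5 = {p7, q5}
  B6 = {p6, q4}
  B7 = {p3}
  B8 = {q0}
  B9 = {q1}
  B10 = {q2}
  B11 = {q3}
p0 ∈ B0, q0 ∈ B8 → different blocks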